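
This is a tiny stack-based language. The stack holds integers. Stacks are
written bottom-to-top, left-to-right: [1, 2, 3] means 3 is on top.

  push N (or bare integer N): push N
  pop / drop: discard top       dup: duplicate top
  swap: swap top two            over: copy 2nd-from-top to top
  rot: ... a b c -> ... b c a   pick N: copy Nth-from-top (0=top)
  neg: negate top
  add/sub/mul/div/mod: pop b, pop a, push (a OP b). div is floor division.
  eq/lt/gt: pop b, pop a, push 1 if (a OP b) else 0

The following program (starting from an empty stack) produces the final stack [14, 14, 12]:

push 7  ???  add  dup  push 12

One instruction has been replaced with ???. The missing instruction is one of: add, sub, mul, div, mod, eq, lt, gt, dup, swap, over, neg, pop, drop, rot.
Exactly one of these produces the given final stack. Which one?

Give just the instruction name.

Answer: dup

Derivation:
Stack before ???: [7]
Stack after ???:  [7, 7]
The instruction that transforms [7] -> [7, 7] is: dup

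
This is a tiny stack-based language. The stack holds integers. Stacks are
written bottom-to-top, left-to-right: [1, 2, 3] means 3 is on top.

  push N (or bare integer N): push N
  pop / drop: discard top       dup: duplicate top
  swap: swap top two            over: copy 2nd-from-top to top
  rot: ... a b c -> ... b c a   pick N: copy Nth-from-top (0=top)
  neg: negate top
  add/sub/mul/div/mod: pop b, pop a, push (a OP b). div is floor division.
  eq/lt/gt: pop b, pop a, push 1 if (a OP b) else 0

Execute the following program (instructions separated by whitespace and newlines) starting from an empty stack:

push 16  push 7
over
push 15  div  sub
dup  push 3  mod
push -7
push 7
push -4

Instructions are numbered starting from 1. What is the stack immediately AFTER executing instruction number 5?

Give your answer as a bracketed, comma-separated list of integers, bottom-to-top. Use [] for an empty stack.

Step 1 ('push 16'): [16]
Step 2 ('push 7'): [16, 7]
Step 3 ('over'): [16, 7, 16]
Step 4 ('push 15'): [16, 7, 16, 15]
Step 5 ('div'): [16, 7, 1]

Answer: [16, 7, 1]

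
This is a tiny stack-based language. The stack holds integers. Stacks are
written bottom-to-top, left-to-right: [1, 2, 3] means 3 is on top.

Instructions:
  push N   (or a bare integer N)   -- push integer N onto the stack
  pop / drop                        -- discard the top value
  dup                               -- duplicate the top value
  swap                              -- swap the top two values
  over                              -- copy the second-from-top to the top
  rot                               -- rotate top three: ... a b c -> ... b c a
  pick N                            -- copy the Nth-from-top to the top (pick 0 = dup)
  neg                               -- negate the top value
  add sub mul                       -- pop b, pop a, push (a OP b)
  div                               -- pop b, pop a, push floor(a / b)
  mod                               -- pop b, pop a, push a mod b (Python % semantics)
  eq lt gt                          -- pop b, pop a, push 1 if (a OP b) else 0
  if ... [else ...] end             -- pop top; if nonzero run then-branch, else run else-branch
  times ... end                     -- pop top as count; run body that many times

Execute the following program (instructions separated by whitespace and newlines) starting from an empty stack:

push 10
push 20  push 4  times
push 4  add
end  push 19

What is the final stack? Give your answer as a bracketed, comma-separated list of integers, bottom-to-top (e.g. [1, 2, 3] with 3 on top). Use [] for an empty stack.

Answer: [10, 36, 19]

Derivation:
After 'push 10': [10]
After 'push 20': [10, 20]
After 'push 4': [10, 20, 4]
After 'times': [10, 20]
After 'push 4': [10, 20, 4]
After 'add': [10, 24]
After 'push 4': [10, 24, 4]
After 'add': [10, 28]
After 'push 4': [10, 28, 4]
After 'add': [10, 32]
After 'push 4': [10, 32, 4]
After 'add': [10, 36]
After 'push 19': [10, 36, 19]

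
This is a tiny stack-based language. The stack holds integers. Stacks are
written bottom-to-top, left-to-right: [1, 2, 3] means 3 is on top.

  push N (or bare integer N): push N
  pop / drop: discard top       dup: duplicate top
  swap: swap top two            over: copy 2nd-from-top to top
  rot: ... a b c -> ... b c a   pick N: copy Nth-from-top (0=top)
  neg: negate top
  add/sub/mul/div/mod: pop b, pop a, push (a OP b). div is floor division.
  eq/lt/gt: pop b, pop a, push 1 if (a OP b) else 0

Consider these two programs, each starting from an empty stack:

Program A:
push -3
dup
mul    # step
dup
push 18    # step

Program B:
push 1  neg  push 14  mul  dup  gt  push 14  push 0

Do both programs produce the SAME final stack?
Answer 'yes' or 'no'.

Answer: no

Derivation:
Program A trace:
  After 'push -3': [-3]
  After 'dup': [-3, -3]
  After 'mul': [9]
  After 'dup': [9, 9]
  After 'push 18': [9, 9, 18]
Program A final stack: [9, 9, 18]

Program B trace:
  After 'push 1': [1]
  After 'neg': [-1]
  After 'push 14': [-1, 14]
  After 'mul': [-14]
  After 'dup': [-14, -14]
  After 'gt': [0]
  After 'push 14': [0, 14]
  After 'push 0': [0, 14, 0]
Program B final stack: [0, 14, 0]
Same: no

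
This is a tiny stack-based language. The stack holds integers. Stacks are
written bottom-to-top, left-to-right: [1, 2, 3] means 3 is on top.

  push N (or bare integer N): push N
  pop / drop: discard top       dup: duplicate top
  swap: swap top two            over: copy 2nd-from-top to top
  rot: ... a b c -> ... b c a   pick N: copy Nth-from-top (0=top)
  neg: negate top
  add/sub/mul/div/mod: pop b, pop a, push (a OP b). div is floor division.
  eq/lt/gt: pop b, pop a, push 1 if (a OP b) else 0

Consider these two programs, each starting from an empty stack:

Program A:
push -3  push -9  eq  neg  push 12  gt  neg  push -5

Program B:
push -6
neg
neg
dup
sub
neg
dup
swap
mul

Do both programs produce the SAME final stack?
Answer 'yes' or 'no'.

Program A trace:
  After 'push -3': [-3]
  After 'push -9': [-3, -9]
  After 'eq': [0]
  After 'neg': [0]
  After 'push 12': [0, 12]
  After 'gt': [0]
  After 'neg': [0]
  After 'push -5': [0, -5]
Program A final stack: [0, -5]

Program B trace:
  After 'push -6': [-6]
  After 'neg': [6]
  After 'neg': [-6]
  After 'dup': [-6, -6]
  After 'sub': [0]
  After 'neg': [0]
  After 'dup': [0, 0]
  After 'swap': [0, 0]
  After 'mul': [0]
Program B final stack: [0]
Same: no

Answer: no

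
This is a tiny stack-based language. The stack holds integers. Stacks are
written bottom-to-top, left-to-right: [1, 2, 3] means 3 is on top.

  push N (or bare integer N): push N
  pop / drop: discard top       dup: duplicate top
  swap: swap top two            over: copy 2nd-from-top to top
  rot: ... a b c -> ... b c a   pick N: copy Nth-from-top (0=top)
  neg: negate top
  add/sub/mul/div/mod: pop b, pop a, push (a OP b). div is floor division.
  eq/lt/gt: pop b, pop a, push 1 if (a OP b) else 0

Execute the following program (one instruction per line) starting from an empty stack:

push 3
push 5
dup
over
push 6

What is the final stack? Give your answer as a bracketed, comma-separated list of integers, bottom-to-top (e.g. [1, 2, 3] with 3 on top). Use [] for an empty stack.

After 'push 3': [3]
After 'push 5': [3, 5]
After 'dup': [3, 5, 5]
After 'over': [3, 5, 5, 5]
After 'push 6': [3, 5, 5, 5, 6]

Answer: [3, 5, 5, 5, 6]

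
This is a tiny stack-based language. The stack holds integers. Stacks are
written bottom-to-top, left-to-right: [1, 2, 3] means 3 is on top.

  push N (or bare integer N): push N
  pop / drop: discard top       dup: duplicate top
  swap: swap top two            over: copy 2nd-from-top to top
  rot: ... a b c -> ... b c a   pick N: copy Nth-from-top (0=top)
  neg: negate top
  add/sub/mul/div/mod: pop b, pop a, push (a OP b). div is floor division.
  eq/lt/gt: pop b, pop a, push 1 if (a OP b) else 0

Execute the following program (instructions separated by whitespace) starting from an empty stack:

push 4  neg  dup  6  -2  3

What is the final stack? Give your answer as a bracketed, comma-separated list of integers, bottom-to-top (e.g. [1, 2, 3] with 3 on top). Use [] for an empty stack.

Answer: [-4, -4, 6, -2, 3]

Derivation:
After 'push 4': [4]
After 'neg': [-4]
After 'dup': [-4, -4]
After 'push 6': [-4, -4, 6]
After 'push -2': [-4, -4, 6, -2]
After 'push 3': [-4, -4, 6, -2, 3]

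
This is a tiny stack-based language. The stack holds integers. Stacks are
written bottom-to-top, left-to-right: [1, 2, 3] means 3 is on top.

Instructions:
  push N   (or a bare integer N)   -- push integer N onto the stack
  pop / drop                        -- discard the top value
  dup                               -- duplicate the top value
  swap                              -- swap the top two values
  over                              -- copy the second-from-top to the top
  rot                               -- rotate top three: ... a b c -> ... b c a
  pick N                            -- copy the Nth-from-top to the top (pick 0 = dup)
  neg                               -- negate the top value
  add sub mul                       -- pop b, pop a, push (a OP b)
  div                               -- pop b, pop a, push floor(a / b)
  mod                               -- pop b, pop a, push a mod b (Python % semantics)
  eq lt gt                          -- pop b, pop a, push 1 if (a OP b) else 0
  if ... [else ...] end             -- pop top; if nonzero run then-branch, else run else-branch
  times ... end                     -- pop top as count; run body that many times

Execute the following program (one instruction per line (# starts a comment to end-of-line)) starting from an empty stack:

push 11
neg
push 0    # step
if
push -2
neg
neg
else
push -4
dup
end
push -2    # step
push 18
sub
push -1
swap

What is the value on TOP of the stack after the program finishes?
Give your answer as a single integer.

Answer: -20

Derivation:
After 'push 11': [11]
After 'neg': [-11]
After 'push 0': [-11, 0]
After 'if': [-11]
After 'push -4': [-11, -4]
After 'dup': [-11, -4, -4]
After 'push -2': [-11, -4, -4, -2]
After 'push 18': [-11, -4, -4, -2, 18]
After 'sub': [-11, -4, -4, -20]
After 'push -1': [-11, -4, -4, -20, -1]
After 'swap': [-11, -4, -4, -1, -20]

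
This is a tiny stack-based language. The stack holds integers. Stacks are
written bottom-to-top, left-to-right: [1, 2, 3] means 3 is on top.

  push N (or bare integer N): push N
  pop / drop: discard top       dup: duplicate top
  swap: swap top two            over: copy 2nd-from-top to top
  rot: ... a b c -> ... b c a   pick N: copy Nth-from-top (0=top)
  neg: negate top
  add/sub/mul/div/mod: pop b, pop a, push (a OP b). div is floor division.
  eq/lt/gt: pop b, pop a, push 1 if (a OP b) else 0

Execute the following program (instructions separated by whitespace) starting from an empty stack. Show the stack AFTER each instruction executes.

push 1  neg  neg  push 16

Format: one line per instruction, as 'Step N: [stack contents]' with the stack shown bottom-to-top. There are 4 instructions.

Step 1: [1]
Step 2: [-1]
Step 3: [1]
Step 4: [1, 16]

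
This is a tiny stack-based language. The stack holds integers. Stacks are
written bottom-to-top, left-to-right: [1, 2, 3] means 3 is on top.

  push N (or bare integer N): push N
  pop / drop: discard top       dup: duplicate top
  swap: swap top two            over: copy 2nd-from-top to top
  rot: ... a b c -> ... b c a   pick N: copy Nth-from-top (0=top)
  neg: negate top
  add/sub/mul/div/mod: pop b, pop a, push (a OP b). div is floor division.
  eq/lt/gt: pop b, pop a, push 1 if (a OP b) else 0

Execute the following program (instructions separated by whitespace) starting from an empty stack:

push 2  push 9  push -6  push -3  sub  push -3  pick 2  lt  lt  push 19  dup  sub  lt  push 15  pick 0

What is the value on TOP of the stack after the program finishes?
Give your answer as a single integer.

Answer: 15

Derivation:
After 'push 2': [2]
After 'push 9': [2, 9]
After 'push -6': [2, 9, -6]
After 'push -3': [2, 9, -6, -3]
After 'sub': [2, 9, -3]
After 'push -3': [2, 9, -3, -3]
After 'pick 2': [2, 9, -3, -3, 9]
After 'lt': [2, 9, -3, 1]
After 'lt': [2, 9, 1]
After 'push 19': [2, 9, 1, 19]
After 'dup': [2, 9, 1, 19, 19]
After 'sub': [2, 9, 1, 0]
After 'lt': [2, 9, 0]
After 'push 15': [2, 9, 0, 15]
After 'pick 0': [2, 9, 0, 15, 15]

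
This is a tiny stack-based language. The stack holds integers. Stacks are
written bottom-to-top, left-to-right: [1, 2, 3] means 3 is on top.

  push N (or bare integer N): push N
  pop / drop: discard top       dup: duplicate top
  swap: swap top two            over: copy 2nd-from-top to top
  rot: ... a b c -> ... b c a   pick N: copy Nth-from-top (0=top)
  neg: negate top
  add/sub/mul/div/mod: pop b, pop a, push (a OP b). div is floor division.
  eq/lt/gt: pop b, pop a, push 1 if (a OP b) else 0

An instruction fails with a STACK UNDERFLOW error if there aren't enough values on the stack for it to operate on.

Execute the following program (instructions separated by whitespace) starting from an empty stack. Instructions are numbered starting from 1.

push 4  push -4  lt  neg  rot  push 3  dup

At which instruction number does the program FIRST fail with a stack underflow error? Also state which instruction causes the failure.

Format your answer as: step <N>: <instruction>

Step 1 ('push 4'): stack = [4], depth = 1
Step 2 ('push -4'): stack = [4, -4], depth = 2
Step 3 ('lt'): stack = [0], depth = 1
Step 4 ('neg'): stack = [0], depth = 1
Step 5 ('rot'): needs 3 value(s) but depth is 1 — STACK UNDERFLOW

Answer: step 5: rot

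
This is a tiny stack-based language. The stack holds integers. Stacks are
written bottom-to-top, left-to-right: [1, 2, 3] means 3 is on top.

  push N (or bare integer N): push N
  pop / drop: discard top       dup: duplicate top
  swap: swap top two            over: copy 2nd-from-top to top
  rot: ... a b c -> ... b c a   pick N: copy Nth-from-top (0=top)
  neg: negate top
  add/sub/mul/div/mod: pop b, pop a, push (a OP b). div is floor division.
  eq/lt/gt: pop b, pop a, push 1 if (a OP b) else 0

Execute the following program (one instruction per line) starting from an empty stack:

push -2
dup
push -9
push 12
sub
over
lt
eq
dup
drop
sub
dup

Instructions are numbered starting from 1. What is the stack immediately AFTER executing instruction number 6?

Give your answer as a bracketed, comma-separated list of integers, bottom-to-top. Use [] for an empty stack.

Step 1 ('push -2'): [-2]
Step 2 ('dup'): [-2, -2]
Step 3 ('push -9'): [-2, -2, -9]
Step 4 ('push 12'): [-2, -2, -9, 12]
Step 5 ('sub'): [-2, -2, -21]
Step 6 ('over'): [-2, -2, -21, -2]

Answer: [-2, -2, -21, -2]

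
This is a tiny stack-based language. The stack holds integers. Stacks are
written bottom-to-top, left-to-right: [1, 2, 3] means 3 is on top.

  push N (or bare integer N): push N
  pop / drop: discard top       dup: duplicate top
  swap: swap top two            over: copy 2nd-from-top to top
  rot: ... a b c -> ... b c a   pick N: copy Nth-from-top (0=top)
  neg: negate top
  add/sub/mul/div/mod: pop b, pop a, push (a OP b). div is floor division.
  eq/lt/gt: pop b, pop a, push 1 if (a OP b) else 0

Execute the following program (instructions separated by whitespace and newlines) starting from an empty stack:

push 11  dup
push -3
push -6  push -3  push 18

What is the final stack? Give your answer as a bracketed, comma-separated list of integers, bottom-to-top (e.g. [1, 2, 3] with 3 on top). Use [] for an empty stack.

Answer: [11, 11, -3, -6, -3, 18]

Derivation:
After 'push 11': [11]
After 'dup': [11, 11]
After 'push -3': [11, 11, -3]
After 'push -6': [11, 11, -3, -6]
After 'push -3': [11, 11, -3, -6, -3]
After 'push 18': [11, 11, -3, -6, -3, 18]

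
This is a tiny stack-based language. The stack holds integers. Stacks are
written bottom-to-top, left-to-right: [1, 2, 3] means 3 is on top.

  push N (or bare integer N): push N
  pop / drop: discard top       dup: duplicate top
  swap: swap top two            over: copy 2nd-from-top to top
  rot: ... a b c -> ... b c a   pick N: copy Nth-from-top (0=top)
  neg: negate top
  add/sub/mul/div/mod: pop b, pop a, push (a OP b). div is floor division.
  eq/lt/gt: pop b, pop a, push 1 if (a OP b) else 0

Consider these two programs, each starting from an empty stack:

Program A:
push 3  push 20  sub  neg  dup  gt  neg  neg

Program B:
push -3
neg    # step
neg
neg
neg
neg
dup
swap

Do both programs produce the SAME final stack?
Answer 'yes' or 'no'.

Answer: no

Derivation:
Program A trace:
  After 'push 3': [3]
  After 'push 20': [3, 20]
  After 'sub': [-17]
  After 'neg': [17]
  After 'dup': [17, 17]
  After 'gt': [0]
  After 'neg': [0]
  After 'neg': [0]
Program A final stack: [0]

Program B trace:
  After 'push -3': [-3]
  After 'neg': [3]
  After 'neg': [-3]
  After 'neg': [3]
  After 'neg': [-3]
  After 'neg': [3]
  After 'dup': [3, 3]
  After 'swap': [3, 3]
Program B final stack: [3, 3]
Same: no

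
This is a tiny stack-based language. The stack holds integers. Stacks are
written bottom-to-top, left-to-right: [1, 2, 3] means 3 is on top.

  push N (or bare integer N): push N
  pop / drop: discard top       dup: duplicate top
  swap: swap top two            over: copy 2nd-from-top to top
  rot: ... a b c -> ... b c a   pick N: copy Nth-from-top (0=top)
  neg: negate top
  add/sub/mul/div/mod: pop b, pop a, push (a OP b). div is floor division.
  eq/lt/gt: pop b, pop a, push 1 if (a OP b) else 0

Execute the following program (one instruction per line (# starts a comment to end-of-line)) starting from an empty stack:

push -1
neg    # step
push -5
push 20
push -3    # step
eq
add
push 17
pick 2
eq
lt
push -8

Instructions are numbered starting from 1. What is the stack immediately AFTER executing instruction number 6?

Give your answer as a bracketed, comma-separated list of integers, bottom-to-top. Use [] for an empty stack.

Step 1 ('push -1'): [-1]
Step 2 ('neg'): [1]
Step 3 ('push -5'): [1, -5]
Step 4 ('push 20'): [1, -5, 20]
Step 5 ('push -3'): [1, -5, 20, -3]
Step 6 ('eq'): [1, -5, 0]

Answer: [1, -5, 0]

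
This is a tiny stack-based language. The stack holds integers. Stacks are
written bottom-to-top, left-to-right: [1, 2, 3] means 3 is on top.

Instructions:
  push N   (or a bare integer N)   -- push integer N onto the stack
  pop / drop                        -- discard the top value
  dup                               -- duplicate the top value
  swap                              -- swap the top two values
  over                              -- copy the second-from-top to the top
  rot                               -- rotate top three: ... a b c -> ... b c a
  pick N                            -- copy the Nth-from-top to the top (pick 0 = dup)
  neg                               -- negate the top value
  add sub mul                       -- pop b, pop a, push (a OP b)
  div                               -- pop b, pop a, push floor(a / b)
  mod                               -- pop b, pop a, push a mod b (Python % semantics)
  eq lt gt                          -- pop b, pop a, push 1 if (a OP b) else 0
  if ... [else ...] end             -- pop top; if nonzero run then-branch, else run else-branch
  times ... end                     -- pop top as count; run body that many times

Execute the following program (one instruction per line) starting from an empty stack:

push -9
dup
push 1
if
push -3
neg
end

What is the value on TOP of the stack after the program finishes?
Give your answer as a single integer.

Answer: 3

Derivation:
After 'push -9': [-9]
After 'dup': [-9, -9]
After 'push 1': [-9, -9, 1]
After 'if': [-9, -9]
After 'push -3': [-9, -9, -3]
After 'neg': [-9, -9, 3]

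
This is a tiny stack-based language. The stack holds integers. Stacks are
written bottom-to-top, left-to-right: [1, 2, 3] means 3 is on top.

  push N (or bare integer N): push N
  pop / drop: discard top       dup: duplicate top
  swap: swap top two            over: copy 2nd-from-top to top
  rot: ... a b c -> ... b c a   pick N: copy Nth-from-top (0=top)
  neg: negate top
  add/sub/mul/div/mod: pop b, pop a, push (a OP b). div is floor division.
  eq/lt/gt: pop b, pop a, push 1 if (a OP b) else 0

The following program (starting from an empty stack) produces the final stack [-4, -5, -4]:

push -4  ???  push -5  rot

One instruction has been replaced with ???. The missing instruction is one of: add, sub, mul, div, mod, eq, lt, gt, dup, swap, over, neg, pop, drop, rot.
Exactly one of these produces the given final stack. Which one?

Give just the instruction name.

Answer: dup

Derivation:
Stack before ???: [-4]
Stack after ???:  [-4, -4]
The instruction that transforms [-4] -> [-4, -4] is: dup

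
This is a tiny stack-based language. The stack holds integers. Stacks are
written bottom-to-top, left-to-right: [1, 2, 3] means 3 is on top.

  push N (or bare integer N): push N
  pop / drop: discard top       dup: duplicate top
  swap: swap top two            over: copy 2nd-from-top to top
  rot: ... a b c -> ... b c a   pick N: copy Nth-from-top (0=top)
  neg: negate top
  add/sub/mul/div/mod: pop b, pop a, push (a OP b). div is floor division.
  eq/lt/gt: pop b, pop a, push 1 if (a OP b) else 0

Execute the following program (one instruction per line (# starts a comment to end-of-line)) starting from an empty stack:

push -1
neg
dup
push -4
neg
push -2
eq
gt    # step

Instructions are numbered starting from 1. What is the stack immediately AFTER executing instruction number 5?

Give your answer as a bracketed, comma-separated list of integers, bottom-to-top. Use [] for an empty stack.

Answer: [1, 1, 4]

Derivation:
Step 1 ('push -1'): [-1]
Step 2 ('neg'): [1]
Step 3 ('dup'): [1, 1]
Step 4 ('push -4'): [1, 1, -4]
Step 5 ('neg'): [1, 1, 4]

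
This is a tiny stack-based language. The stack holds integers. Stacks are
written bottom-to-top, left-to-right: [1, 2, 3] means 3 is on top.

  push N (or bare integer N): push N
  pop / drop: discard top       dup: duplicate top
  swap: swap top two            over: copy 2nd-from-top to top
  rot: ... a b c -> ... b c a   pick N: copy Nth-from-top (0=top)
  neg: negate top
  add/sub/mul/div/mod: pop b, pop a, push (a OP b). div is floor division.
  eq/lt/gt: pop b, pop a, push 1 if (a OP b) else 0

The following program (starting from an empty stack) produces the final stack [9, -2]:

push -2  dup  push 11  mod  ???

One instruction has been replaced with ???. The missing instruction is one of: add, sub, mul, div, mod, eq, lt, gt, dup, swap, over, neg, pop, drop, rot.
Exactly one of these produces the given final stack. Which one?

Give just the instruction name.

Answer: swap

Derivation:
Stack before ???: [-2, 9]
Stack after ???:  [9, -2]
The instruction that transforms [-2, 9] -> [9, -2] is: swap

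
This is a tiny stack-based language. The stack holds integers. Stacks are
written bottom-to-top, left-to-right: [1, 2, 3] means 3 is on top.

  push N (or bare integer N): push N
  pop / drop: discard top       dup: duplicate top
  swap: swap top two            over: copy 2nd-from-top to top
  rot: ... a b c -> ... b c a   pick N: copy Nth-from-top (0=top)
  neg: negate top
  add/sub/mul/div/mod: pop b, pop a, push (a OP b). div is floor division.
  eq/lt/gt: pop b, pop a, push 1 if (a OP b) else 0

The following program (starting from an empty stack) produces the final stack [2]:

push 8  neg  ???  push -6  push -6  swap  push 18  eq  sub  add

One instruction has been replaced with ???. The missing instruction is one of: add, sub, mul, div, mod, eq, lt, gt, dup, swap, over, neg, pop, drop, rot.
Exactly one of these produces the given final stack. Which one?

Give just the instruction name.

Stack before ???: [-8]
Stack after ???:  [8]
The instruction that transforms [-8] -> [8] is: neg

Answer: neg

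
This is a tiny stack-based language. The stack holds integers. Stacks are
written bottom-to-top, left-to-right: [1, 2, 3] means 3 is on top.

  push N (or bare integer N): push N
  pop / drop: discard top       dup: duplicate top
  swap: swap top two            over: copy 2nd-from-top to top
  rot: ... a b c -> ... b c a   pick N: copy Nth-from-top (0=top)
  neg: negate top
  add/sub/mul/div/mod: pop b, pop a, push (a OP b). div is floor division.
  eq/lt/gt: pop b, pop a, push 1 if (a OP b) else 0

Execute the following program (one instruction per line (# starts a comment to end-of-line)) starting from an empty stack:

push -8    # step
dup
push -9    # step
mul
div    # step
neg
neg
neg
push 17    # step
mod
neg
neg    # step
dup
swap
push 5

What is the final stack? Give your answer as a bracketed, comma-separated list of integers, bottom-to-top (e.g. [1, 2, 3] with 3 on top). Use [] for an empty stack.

Answer: [1, 1, 5]

Derivation:
After 'push -8': [-8]
After 'dup': [-8, -8]
After 'push -9': [-8, -8, -9]
After 'mul': [-8, 72]
After 'div': [-1]
After 'neg': [1]
After 'neg': [-1]
After 'neg': [1]
After 'push 17': [1, 17]
After 'mod': [1]
After 'neg': [-1]
After 'neg': [1]
After 'dup': [1, 1]
After 'swap': [1, 1]
After 'push 5': [1, 1, 5]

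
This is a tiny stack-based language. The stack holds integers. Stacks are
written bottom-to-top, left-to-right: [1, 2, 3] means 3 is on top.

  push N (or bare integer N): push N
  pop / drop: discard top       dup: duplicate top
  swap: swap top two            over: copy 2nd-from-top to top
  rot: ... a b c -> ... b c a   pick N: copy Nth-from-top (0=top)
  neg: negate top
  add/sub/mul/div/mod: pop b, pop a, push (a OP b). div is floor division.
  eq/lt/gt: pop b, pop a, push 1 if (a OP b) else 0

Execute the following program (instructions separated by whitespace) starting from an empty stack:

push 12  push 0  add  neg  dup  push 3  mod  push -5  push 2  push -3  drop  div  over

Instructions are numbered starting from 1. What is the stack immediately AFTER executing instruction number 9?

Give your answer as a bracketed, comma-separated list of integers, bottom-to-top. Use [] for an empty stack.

Step 1 ('push 12'): [12]
Step 2 ('push 0'): [12, 0]
Step 3 ('add'): [12]
Step 4 ('neg'): [-12]
Step 5 ('dup'): [-12, -12]
Step 6 ('push 3'): [-12, -12, 3]
Step 7 ('mod'): [-12, 0]
Step 8 ('push -5'): [-12, 0, -5]
Step 9 ('push 2'): [-12, 0, -5, 2]

Answer: [-12, 0, -5, 2]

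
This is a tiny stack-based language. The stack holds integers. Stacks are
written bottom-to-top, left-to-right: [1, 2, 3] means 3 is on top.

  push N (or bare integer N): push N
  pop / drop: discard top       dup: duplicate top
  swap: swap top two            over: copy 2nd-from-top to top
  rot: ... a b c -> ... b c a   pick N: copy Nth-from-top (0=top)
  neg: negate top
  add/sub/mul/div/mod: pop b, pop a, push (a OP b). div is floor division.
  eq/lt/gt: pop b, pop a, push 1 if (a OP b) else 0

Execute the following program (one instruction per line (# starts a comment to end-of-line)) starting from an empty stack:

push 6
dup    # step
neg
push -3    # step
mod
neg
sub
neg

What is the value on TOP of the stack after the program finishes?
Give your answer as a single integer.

After 'push 6': [6]
After 'dup': [6, 6]
After 'neg': [6, -6]
After 'push -3': [6, -6, -3]
After 'mod': [6, 0]
After 'neg': [6, 0]
After 'sub': [6]
After 'neg': [-6]

Answer: -6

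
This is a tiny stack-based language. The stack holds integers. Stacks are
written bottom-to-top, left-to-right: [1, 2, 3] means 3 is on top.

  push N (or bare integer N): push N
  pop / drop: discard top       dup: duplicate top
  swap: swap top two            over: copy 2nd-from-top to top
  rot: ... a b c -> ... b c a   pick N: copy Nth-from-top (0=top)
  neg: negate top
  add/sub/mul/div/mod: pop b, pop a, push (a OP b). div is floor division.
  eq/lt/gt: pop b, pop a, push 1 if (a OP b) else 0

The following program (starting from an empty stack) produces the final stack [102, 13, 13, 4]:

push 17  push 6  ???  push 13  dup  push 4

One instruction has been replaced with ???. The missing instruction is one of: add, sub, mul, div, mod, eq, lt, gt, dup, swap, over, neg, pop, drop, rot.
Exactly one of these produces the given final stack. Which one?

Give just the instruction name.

Answer: mul

Derivation:
Stack before ???: [17, 6]
Stack after ???:  [102]
The instruction that transforms [17, 6] -> [102] is: mul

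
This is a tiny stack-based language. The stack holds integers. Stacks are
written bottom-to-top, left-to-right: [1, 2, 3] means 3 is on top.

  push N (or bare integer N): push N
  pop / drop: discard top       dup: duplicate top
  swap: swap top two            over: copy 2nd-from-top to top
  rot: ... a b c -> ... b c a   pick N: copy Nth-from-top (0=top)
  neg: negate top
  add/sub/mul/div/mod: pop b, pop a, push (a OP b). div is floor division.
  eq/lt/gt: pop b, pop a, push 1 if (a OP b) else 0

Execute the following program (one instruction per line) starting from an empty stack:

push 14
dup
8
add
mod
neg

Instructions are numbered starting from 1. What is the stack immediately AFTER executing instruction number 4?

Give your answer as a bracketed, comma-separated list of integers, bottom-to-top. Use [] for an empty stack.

Answer: [14, 22]

Derivation:
Step 1 ('push 14'): [14]
Step 2 ('dup'): [14, 14]
Step 3 ('8'): [14, 14, 8]
Step 4 ('add'): [14, 22]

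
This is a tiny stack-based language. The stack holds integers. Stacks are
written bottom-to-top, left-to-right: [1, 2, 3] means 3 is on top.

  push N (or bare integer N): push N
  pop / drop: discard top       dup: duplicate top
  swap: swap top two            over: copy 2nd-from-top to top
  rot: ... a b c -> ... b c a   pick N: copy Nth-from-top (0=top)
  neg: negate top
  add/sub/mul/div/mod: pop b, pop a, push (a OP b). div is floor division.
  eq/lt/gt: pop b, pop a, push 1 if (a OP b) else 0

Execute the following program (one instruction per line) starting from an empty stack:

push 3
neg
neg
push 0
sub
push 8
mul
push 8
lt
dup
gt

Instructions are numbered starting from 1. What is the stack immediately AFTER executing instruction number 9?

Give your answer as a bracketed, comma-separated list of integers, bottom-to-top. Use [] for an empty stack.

Step 1 ('push 3'): [3]
Step 2 ('neg'): [-3]
Step 3 ('neg'): [3]
Step 4 ('push 0'): [3, 0]
Step 5 ('sub'): [3]
Step 6 ('push 8'): [3, 8]
Step 7 ('mul'): [24]
Step 8 ('push 8'): [24, 8]
Step 9 ('lt'): [0]

Answer: [0]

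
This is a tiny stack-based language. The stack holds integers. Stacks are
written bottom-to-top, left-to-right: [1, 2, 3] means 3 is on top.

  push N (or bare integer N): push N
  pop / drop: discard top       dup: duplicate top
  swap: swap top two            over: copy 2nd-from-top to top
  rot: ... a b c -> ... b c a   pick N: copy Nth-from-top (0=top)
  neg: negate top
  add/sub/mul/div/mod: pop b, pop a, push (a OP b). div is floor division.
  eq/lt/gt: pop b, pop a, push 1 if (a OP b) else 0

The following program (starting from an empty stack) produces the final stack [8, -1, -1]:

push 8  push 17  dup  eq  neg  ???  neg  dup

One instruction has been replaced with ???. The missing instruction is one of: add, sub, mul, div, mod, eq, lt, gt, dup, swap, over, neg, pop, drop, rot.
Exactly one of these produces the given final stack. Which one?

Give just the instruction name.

Stack before ???: [8, -1]
Stack after ???:  [8, 1]
The instruction that transforms [8, -1] -> [8, 1] is: neg

Answer: neg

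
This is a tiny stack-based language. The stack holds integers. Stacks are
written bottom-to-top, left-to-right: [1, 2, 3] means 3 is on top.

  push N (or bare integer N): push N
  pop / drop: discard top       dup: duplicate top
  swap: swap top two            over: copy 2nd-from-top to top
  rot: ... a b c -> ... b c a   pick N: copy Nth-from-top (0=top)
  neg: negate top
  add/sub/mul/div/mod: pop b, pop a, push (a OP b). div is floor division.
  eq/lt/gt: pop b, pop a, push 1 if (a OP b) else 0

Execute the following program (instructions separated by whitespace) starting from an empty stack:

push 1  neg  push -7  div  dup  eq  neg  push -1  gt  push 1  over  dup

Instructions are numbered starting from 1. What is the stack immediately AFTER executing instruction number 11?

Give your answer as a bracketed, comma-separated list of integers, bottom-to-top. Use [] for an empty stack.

Step 1 ('push 1'): [1]
Step 2 ('neg'): [-1]
Step 3 ('push -7'): [-1, -7]
Step 4 ('div'): [0]
Step 5 ('dup'): [0, 0]
Step 6 ('eq'): [1]
Step 7 ('neg'): [-1]
Step 8 ('push -1'): [-1, -1]
Step 9 ('gt'): [0]
Step 10 ('push 1'): [0, 1]
Step 11 ('over'): [0, 1, 0]

Answer: [0, 1, 0]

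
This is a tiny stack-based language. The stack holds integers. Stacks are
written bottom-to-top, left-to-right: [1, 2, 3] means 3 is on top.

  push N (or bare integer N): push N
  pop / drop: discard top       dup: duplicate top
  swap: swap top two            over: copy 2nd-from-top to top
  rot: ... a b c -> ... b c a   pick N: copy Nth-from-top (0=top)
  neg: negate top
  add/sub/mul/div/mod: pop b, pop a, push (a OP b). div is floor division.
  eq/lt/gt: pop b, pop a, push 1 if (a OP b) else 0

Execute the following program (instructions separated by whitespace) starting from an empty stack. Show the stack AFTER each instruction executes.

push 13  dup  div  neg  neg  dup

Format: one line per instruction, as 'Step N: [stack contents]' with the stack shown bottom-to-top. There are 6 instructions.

Step 1: [13]
Step 2: [13, 13]
Step 3: [1]
Step 4: [-1]
Step 5: [1]
Step 6: [1, 1]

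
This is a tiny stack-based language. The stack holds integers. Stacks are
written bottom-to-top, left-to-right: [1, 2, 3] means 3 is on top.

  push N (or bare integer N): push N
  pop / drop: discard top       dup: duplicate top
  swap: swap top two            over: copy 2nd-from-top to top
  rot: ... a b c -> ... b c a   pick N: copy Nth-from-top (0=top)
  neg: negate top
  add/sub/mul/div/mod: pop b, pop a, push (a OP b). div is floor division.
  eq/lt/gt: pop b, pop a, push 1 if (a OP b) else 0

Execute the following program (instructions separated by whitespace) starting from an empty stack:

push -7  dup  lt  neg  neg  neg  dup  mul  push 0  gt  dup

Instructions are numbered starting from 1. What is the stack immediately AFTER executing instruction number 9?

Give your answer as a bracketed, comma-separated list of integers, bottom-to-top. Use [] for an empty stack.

Step 1 ('push -7'): [-7]
Step 2 ('dup'): [-7, -7]
Step 3 ('lt'): [0]
Step 4 ('neg'): [0]
Step 5 ('neg'): [0]
Step 6 ('neg'): [0]
Step 7 ('dup'): [0, 0]
Step 8 ('mul'): [0]
Step 9 ('push 0'): [0, 0]

Answer: [0, 0]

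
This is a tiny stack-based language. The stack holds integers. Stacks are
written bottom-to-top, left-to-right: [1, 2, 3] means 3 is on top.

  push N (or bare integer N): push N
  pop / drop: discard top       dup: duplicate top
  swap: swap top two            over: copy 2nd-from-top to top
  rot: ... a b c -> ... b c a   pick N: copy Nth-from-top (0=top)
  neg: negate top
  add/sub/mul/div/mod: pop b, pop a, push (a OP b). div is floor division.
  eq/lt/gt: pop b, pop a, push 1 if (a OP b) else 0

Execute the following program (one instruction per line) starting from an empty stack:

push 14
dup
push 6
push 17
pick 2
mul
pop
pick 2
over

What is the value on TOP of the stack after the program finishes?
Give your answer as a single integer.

Answer: 6

Derivation:
After 'push 14': [14]
After 'dup': [14, 14]
After 'push 6': [14, 14, 6]
After 'push 17': [14, 14, 6, 17]
After 'pick 2': [14, 14, 6, 17, 14]
After 'mul': [14, 14, 6, 238]
After 'pop': [14, 14, 6]
After 'pick 2': [14, 14, 6, 14]
After 'over': [14, 14, 6, 14, 6]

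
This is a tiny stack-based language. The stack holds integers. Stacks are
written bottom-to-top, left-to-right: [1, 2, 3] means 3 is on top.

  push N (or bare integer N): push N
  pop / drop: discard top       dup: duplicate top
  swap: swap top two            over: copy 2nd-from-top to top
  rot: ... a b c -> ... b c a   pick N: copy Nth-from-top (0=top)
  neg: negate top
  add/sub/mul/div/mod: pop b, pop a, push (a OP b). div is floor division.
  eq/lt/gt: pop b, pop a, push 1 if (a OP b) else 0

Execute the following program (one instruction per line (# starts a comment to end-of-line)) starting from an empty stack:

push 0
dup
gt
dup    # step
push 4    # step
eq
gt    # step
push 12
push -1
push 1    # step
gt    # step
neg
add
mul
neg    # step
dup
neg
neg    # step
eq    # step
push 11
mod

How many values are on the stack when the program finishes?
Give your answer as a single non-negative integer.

Answer: 1

Derivation:
After 'push 0': stack = [0] (depth 1)
After 'dup': stack = [0, 0] (depth 2)
After 'gt': stack = [0] (depth 1)
After 'dup': stack = [0, 0] (depth 2)
After 'push 4': stack = [0, 0, 4] (depth 3)
After 'eq': stack = [0, 0] (depth 2)
After 'gt': stack = [0] (depth 1)
After 'push 12': stack = [0, 12] (depth 2)
After 'push -1': stack = [0, 12, -1] (depth 3)
After 'push 1': stack = [0, 12, -1, 1] (depth 4)
  ...
After 'neg': stack = [0, 12, 0] (depth 3)
After 'add': stack = [0, 12] (depth 2)
After 'mul': stack = [0] (depth 1)
After 'neg': stack = [0] (depth 1)
After 'dup': stack = [0, 0] (depth 2)
After 'neg': stack = [0, 0] (depth 2)
After 'neg': stack = [0, 0] (depth 2)
After 'eq': stack = [1] (depth 1)
After 'push 11': stack = [1, 11] (depth 2)
After 'mod': stack = [1] (depth 1)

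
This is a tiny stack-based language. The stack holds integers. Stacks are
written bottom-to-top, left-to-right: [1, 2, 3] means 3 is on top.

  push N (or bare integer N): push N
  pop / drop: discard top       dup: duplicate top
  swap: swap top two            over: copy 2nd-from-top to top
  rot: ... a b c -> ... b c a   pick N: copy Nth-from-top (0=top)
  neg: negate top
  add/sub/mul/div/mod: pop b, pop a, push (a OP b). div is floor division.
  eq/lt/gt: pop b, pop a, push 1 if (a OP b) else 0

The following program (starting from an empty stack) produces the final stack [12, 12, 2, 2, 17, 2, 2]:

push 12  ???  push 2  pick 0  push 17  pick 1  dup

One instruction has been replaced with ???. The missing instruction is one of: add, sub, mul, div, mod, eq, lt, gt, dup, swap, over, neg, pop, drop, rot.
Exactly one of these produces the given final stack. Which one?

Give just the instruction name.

Answer: dup

Derivation:
Stack before ???: [12]
Stack after ???:  [12, 12]
The instruction that transforms [12] -> [12, 12] is: dup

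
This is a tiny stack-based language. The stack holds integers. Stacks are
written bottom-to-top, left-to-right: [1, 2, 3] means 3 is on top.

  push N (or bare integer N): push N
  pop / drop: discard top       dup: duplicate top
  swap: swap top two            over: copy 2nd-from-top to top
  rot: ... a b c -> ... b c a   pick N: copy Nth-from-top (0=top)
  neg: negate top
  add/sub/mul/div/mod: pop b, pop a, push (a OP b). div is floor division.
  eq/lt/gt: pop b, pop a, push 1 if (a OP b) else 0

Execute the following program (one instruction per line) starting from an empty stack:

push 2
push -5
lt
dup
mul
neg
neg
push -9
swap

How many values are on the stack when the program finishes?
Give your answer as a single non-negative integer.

Answer: 2

Derivation:
After 'push 2': stack = [2] (depth 1)
After 'push -5': stack = [2, -5] (depth 2)
After 'lt': stack = [0] (depth 1)
After 'dup': stack = [0, 0] (depth 2)
After 'mul': stack = [0] (depth 1)
After 'neg': stack = [0] (depth 1)
After 'neg': stack = [0] (depth 1)
After 'push -9': stack = [0, -9] (depth 2)
After 'swap': stack = [-9, 0] (depth 2)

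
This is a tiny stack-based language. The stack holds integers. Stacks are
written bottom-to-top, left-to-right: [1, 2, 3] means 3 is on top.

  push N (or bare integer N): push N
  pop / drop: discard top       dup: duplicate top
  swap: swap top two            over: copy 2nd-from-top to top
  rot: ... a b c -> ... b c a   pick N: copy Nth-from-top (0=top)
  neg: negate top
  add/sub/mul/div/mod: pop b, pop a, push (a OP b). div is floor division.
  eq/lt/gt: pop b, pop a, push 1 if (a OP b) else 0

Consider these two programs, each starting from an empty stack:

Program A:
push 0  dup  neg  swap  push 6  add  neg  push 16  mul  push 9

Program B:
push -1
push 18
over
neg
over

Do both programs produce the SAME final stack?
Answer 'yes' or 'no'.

Program A trace:
  After 'push 0': [0]
  After 'dup': [0, 0]
  After 'neg': [0, 0]
  After 'swap': [0, 0]
  After 'push 6': [0, 0, 6]
  After 'add': [0, 6]
  After 'neg': [0, -6]
  After 'push 16': [0, -6, 16]
  After 'mul': [0, -96]
  After 'push 9': [0, -96, 9]
Program A final stack: [0, -96, 9]

Program B trace:
  After 'push -1': [-1]
  After 'push 18': [-1, 18]
  After 'over': [-1, 18, -1]
  After 'neg': [-1, 18, 1]
  After 'over': [-1, 18, 1, 18]
Program B final stack: [-1, 18, 1, 18]
Same: no

Answer: no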